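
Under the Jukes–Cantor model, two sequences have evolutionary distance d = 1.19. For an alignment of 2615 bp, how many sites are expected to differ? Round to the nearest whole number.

Invert JC69: p = (3/4)(1 − e^(−4d/3)) = 0.75 × (1 − e^(-1.586667)) = 0.75 × (1 − 0.204606) = 0.596546.
Expected differing sites = pL ≈ 0.596546 × 2615 = 1559.96779 ≈ 1560.

1560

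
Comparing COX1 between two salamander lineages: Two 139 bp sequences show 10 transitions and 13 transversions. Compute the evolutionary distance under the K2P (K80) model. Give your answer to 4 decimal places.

0.1873

P = 10/139 ≈ 0.071942 and Q = 13/139 ≈ 0.093525.
Under the Kimura two-parameter model, d = −½ ln(1 − 2P − Q) − ¼ ln(1 − 2Q).
1 − 2P − Q = 0.762591, giving −½ ln(0.762591) = 0.135517.
1 − 2Q = 0.81295, giving −¼ ln(0.81295) = 0.051771.
d = 0.135517 + 0.051771 = 0.187288.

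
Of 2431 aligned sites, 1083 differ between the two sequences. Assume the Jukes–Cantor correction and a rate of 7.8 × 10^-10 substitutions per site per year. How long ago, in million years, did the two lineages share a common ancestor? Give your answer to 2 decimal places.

433.36

p = 1083/2431 ≈ 0.445496.
d = −(3/4) ln(1 − 4p/3) = −0.75 ln(1 − 0.593995) = −0.75 ln(0.406005)
  = −0.75 × (-0.901390) = 0.676043 substitutions/site.
Under a molecular clock d = 2μt, so t = d/(2μ) = 0.676043 / (2 × 7.8 × 10^-10) = 433.36 million years.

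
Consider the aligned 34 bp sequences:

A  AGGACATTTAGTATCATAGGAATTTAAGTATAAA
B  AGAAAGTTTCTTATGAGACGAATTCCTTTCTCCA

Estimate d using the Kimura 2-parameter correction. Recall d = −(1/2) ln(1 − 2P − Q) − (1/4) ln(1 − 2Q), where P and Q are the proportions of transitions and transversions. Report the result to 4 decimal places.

0.6828

Of 34 sites, 3 differences are transitions and 12 are transversions, so P = 3/34 ≈ 0.088235 and Q = 12/34 ≈ 0.352941.
Under the Kimura two-parameter model, d = −½ ln(1 − 2P − Q) − ¼ ln(1 − 2Q).
1 − 2P − Q = 0.470589, giving −½ ln(0.470589) = 0.376885.
1 − 2Q = 0.294118, giving −¼ ln(0.294118) = 0.305944.
d = 0.376885 + 0.305944 = 0.682829.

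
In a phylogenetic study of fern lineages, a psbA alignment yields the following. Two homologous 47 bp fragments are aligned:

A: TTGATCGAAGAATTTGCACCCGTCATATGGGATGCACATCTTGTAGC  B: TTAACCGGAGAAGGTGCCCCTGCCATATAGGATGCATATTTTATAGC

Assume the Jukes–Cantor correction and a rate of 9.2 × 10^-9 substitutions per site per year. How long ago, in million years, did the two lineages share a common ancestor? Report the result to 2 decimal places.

16.96

The sequences differ at 12 of 47 sites, so p = 12/47 ≈ 0.255319.
d = −(3/4) ln(1 − 4p/3) = −0.75 ln(1 − 0.340425) = −0.75 ln(0.659575)
  = −0.75 × (-0.416160) = 0.312120 substitutions/site.
Under a molecular clock d = 2μt, so t = d/(2μ) = 0.312120 / (2 × 9.2 × 10^-9) = 16.96 million years.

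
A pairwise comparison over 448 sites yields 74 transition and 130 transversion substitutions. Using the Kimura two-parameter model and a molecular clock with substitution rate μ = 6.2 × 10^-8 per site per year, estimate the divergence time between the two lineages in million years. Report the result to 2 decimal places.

5.66

P = 74/448 ≈ 0.165179 and Q = 130/448 ≈ 0.290179.
Under the Kimura two-parameter model, d = −½ ln(1 − 2P − Q) − ¼ ln(1 − 2Q).
1 − 2P − Q = 0.379463, giving −½ ln(0.379463) = 0.484499.
1 − 2Q = 0.419642, giving −¼ ln(0.419642) = 0.217088.
d = 0.484499 + 0.217088 = 0.701587.
Under a molecular clock d = 2μt, so t = d/(2μ) = 0.701587 / (2 × 6.2 × 10^-8) = 5.66 million years.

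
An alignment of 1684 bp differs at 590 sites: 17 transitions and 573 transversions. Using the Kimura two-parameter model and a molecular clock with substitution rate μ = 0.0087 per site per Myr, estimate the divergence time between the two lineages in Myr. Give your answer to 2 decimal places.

P = 17/1684 ≈ 0.010095 and Q = 573/1684 ≈ 0.340261.
Under the Kimura two-parameter model, d = −½ ln(1 − 2P − Q) − ¼ ln(1 − 2Q).
1 − 2P − Q = 0.639549, giving −½ ln(0.639549) = 0.223496.
1 − 2Q = 0.319478, giving −¼ ln(0.319478) = 0.285267.
d = 0.223496 + 0.285267 = 0.508763.
Under a molecular clock d = 2μt, so t = d/(2μ) = 0.508763 / (2 × 0.0087) = 29.24 Myr.

29.24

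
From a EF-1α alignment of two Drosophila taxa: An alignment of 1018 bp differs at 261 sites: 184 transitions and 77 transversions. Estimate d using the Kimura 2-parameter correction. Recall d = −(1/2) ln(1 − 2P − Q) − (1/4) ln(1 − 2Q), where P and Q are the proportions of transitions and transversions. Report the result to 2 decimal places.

P = 184/1018 ≈ 0.180747 and Q = 77/1018 ≈ 0.075639.
Under the Kimura two-parameter model, d = −½ ln(1 − 2P − Q) − ¼ ln(1 − 2Q).
1 − 2P − Q = 0.562867, giving −½ ln(0.562867) = 0.287356.
1 − 2Q = 0.848722, giving −¼ ln(0.848722) = 0.041006.
d = 0.287356 + 0.041006 = 0.328362.

0.33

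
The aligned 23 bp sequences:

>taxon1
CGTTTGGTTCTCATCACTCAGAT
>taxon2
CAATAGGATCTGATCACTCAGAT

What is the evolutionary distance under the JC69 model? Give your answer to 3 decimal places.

0.257

The sequences differ at 5 of 23 sites (2, 3, 5, 8, 12), so p = 5/23 ≈ 0.217391.
d = −(3/4) ln(1 − 4p/3) = −0.75 ln(1 − 0.289855) = −0.75 ln(0.710145)
  = −0.75 × (-0.342286) = 0.256715 substitutions/site.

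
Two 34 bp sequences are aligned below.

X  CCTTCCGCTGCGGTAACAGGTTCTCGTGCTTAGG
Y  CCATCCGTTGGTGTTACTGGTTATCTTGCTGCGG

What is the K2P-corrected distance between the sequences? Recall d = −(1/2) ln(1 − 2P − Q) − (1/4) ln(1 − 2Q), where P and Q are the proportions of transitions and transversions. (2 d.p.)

Of 34 sites, 1 differences are transitions and 9 are transversions, so P = 1/34 ≈ 0.029412 and Q = 9/34 ≈ 0.264706.
Under the Kimura two-parameter model, d = −½ ln(1 − 2P − Q) − ¼ ln(1 − 2Q).
1 − 2P − Q = 0.67647, giving −½ ln(0.67647) = 0.195434.
1 − 2Q = 0.470588, giving −¼ ln(0.470588) = 0.188443.
d = 0.195434 + 0.188443 = 0.383877.

0.38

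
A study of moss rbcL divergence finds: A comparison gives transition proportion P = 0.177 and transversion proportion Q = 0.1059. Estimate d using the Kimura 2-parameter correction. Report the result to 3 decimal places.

Under the Kimura two-parameter model, d = −½ ln(1 − 2P − Q) − ¼ ln(1 − 2Q).
1 − 2P − Q = 0.5401, giving −½ ln(0.5401) = 0.308000.
1 − 2Q = 0.7882, giving −¼ ln(0.7882) = 0.059501.
d = 0.308000 + 0.059501 = 0.367501.

0.368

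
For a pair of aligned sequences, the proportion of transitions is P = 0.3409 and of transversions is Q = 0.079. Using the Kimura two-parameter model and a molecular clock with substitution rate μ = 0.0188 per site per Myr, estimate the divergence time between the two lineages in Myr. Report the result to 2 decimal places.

Under the Kimura two-parameter model, d = −½ ln(1 − 2P − Q) − ¼ ln(1 − 2Q).
1 − 2P − Q = 0.2392, giving −½ ln(0.2392) = 0.715228.
1 − 2Q = 0.842, giving −¼ ln(0.842) = 0.042994.
d = 0.715228 + 0.042994 = 0.758222.
Under a molecular clock d = 2μt, so t = d/(2μ) = 0.758222 / (2 × 0.0188) = 20.17 Myr.

20.17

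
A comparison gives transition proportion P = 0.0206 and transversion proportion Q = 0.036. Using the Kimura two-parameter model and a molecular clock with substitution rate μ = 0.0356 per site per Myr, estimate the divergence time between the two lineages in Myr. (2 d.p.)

Under the Kimura two-parameter model, d = −½ ln(1 − 2P − Q) − ¼ ln(1 − 2Q).
1 − 2P − Q = 0.9228, giving −½ ln(0.9228) = 0.040171.
1 − 2Q = 0.928, giving −¼ ln(0.928) = 0.018681.
d = 0.040171 + 0.018681 = 0.058852.
Under a molecular clock d = 2μt, so t = d/(2μ) = 0.058852 / (2 × 0.0356) = 0.83 Myr.

0.83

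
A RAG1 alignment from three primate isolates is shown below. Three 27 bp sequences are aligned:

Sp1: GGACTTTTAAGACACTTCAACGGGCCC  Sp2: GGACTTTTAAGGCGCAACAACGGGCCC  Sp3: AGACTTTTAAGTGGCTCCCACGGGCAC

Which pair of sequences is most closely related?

Sp1–Sp2: 4/27 differ, p = 0.148, d = 0.165.
Sp1–Sp3: 7/27 differ, p = 0.259, d = 0.318.
Sp2–Sp3: 7/27 differ, p = 0.259, d = 0.318.
The smallest distance is between Sp1 and Sp2.

Sp1 and Sp2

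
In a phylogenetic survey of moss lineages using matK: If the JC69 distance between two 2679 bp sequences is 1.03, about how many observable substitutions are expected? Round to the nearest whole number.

1500

Invert JC69: p = (3/4)(1 − e^(−4d/3)) = 0.75 × (1 − e^(-1.373333)) = 0.75 × (1 − 0.253261) = 0.560054.
Expected differing sites = pL ≈ 0.560054 × 2679 = 1500.384666 ≈ 1500.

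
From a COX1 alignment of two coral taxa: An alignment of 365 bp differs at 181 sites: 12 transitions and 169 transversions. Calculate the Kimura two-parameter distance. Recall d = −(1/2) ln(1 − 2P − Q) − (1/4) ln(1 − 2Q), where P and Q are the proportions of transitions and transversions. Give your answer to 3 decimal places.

1.027

P = 12/365 ≈ 0.032877 and Q = 169/365 ≈ 0.463014.
Under the Kimura two-parameter model, d = −½ ln(1 − 2P − Q) − ¼ ln(1 − 2Q).
1 − 2P − Q = 0.471232, giving −½ ln(0.471232) = 0.376202.
1 − 2Q = 0.073972, giving −¼ ln(0.073972) = 0.651017.
d = 0.376202 + 0.651017 = 1.027219.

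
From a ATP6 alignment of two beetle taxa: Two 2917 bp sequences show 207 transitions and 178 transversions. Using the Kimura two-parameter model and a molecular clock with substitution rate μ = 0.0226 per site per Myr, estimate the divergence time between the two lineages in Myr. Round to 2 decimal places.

P = 207/2917 ≈ 0.070963 and Q = 178/2917 ≈ 0.061022.
Under the Kimura two-parameter model, d = −½ ln(1 − 2P − Q) − ¼ ln(1 − 2Q).
1 − 2P − Q = 0.797052, giving −½ ln(0.797052) = 0.113418.
1 − 2Q = 0.877956, giving −¼ ln(0.877956) = 0.032540.
d = 0.113418 + 0.032540 = 0.145958.
Under a molecular clock d = 2μt, so t = d/(2μ) = 0.145958 / (2 × 0.0226) = 3.23 Myr.

3.23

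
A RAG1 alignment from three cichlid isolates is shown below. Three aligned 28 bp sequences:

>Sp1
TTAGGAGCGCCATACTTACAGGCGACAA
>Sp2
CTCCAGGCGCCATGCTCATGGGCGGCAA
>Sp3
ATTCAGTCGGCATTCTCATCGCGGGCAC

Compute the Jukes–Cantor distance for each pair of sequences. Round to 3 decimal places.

Sp1–Sp2: 10/28 sites differ → p ≈ 0.357143, d = −0.75 ln(1 − 0.476191) = 0.484971 ≈ 0.485.
Sp1–Sp3: 15/28 sites differ → p ≈ 0.535714, d = −0.75 ln(1 − 0.714285) = 0.939570 ≈ 0.940.
Sp2–Sp3: 9/28 sites differ → p ≈ 0.321429, d = −0.75 ln(1 − 0.428572) = 0.419713 ≈ 0.420.

d(Sp1,Sp2) = 0.485, d(Sp1,Sp3) = 0.940, d(Sp2,Sp3) = 0.420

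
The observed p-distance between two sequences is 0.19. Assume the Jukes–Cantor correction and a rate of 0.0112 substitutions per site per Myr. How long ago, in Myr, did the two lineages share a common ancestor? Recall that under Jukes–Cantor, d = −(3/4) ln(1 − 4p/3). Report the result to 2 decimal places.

d = −(3/4) ln(1 − 4p/3) = −0.75 ln(1 − 0.253333) = −0.75 ln(0.746667)
  = −0.75 × (-0.292136) = 0.219102 substitutions/site.
Under a molecular clock d = 2μt, so t = d/(2μ) = 0.219102 / (2 × 0.0112) = 9.78 Myr.

9.78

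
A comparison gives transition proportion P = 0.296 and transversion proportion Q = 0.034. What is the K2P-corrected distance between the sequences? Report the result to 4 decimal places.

Under the Kimura two-parameter model, d = −½ ln(1 − 2P − Q) − ¼ ln(1 − 2Q).
1 − 2P − Q = 0.374, giving −½ ln(0.374) = 0.491750.
1 − 2Q = 0.932, giving −¼ ln(0.932) = 0.017606.
d = 0.491750 + 0.017606 = 0.509356.

0.5094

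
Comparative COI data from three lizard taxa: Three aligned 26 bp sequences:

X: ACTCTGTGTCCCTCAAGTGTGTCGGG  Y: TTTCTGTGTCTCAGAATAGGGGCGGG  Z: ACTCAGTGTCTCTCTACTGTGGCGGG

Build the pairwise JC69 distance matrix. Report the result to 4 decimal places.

X–Y: 9/26 sites differ → p ≈ 0.346154, d = −0.75 ln(1 − 0.461539) = 0.464280 ≈ 0.4643.
X–Z: 5/26 sites differ → p ≈ 0.192308, d = −0.75 ln(1 − 0.256411) = 0.222200 ≈ 0.2222.
Y–Z: 9/26 sites differ → p ≈ 0.346154, d = −0.75 ln(1 − 0.461539) = 0.464280 ≈ 0.4643.

d(X,Y) = 0.4643, d(X,Z) = 0.2222, d(Y,Z) = 0.4643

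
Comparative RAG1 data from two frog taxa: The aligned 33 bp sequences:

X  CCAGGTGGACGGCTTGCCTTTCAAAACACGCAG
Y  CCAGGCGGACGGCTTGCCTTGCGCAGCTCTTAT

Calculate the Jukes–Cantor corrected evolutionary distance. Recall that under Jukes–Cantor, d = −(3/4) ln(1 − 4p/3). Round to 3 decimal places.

The sequences differ at 9 of 33 sites (6, 21, 23, 24, 26, 28, 30, 31, 33), so p = 9/33 ≈ 0.272727.
d = −(3/4) ln(1 − 4p/3) = −0.75 ln(1 − 0.363636) = −0.75 ln(0.636364)
  = −0.75 × (-0.451985) = 0.338989 substitutions/site.

0.339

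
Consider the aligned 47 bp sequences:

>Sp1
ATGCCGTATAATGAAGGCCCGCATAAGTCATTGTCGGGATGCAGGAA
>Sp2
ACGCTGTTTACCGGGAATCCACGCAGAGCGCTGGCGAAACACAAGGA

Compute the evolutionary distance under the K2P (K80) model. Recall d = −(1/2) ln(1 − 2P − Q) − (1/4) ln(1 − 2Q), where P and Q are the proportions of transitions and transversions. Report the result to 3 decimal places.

1.972

Of 47 sites, 21 differences are transitions and 4 are transversions, so P = 21/47 ≈ 0.446809 and Q = 4/47 ≈ 0.085106.
Under the Kimura two-parameter model, d = −½ ln(1 − 2P − Q) − ¼ ln(1 − 2Q).
1 − 2P − Q = 0.021276, giving −½ ln(0.021276) = 1.925088.
1 − 2Q = 0.829788, giving −¼ ln(0.829788) = 0.046646.
d = 1.925088 + 0.046646 = 1.971734.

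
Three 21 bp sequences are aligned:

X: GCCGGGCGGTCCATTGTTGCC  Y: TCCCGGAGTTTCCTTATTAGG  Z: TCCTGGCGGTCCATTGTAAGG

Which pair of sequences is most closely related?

X–Y: 10/21 differ, p = 0.476, d = 0.756.
X–Z: 6/21 differ, p = 0.286, d = 0.360.
Y–Z: 7/21 differ, p = 0.333, d = 0.441.
The smallest distance is between X and Z.

X and Z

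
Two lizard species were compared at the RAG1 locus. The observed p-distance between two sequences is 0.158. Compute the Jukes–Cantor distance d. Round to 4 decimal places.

d = −(3/4) ln(1 − 4p/3) = −0.75 ln(1 − 0.210667) = −0.75 ln(0.789333)
  = −0.75 × (-0.236567) = 0.177425 substitutions/site.

0.1774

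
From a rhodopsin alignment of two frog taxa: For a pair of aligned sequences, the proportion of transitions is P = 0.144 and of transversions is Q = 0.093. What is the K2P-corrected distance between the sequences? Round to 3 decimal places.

0.291

Under the Kimura two-parameter model, d = −½ ln(1 − 2P − Q) − ¼ ln(1 − 2Q).
1 − 2P − Q = 0.619, giving −½ ln(0.619) = 0.239825.
1 − 2Q = 0.814, giving −¼ ln(0.814) = 0.051449.
d = 0.239825 + 0.051449 = 0.291274.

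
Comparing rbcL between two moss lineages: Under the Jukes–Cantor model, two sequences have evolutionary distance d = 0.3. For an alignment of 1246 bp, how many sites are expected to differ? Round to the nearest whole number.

Invert JC69: p = (3/4)(1 − e^(−4d/3)) = 0.75 × (1 − e^(-0.4)) = 0.75 × (1 − 0.670320) = 0.247260.
Expected differing sites = pL ≈ 0.247260 × 1246 = 308.08596 ≈ 308.

308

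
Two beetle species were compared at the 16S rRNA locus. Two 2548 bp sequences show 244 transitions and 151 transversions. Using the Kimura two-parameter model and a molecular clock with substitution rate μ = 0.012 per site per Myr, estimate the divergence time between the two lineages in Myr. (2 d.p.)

7.33

P = 244/2548 ≈ 0.095761 and Q = 151/2548 ≈ 0.059262.
Under the Kimura two-parameter model, d = −½ ln(1 − 2P − Q) − ¼ ln(1 − 2Q).
1 − 2P − Q = 0.749216, giving −½ ln(0.749216) = 0.144364.
1 − 2Q = 0.881476, giving −¼ ln(0.881476) = 0.031539.
d = 0.144364 + 0.031539 = 0.175903.
Under a molecular clock d = 2μt, so t = d/(2μ) = 0.175903 / (2 × 0.012) = 7.33 Myr.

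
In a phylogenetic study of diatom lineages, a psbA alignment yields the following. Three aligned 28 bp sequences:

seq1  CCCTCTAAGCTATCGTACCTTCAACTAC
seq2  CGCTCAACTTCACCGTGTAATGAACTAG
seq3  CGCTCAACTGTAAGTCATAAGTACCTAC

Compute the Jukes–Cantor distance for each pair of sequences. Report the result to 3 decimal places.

seq1–seq2: 13/28 sites differ → p ≈ 0.464286, d = −0.75 ln(1 − 0.619048) = 0.723811 ≈ 0.724.
seq1–seq3: 15/28 sites differ → p ≈ 0.535714, d = −0.75 ln(1 − 0.714285) = 0.939570 ≈ 0.940.
seq2–seq3: 11/28 sites differ → p ≈ 0.392857, d = −0.75 ln(1 − 0.523809) = 0.556452 ≈ 0.556.

d(seq1,seq2) = 0.724, d(seq1,seq3) = 0.940, d(seq2,seq3) = 0.556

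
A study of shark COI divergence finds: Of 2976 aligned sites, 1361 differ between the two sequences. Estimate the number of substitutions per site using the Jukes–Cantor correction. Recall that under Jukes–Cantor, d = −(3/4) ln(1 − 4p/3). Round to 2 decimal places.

p = 1361/2976 ≈ 0.457325.
d = −(3/4) ln(1 − 4p/3) = −0.75 ln(1 − 0.609767) = −0.75 ln(0.390233)
  = −0.75 × (-0.941011) = 0.705758 substitutions/site.

0.71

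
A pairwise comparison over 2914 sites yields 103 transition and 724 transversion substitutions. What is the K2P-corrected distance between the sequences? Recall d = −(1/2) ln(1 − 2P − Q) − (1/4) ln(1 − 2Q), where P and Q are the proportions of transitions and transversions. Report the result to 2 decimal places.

0.36

P = 103/2914 ≈ 0.035347 and Q = 724/2914 ≈ 0.248456.
Under the Kimura two-parameter model, d = −½ ln(1 − 2P − Q) − ¼ ln(1 − 2Q).
1 − 2P − Q = 0.68085, giving −½ ln(0.68085) = 0.192207.
1 − 2Q = 0.503088, giving −¼ ln(0.503088) = 0.171748.
d = 0.192207 + 0.171748 = 0.363955.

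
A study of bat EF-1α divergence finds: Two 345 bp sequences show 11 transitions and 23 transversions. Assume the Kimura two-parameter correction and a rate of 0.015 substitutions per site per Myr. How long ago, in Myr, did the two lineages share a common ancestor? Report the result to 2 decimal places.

P = 11/345 ≈ 0.031884 and Q = 23/345 ≈ 0.066667.
Under the Kimura two-parameter model, d = −½ ln(1 − 2P − Q) − ¼ ln(1 − 2Q).
1 − 2P − Q = 0.869565, giving −½ ln(0.869565) = 0.069881.
1 − 2Q = 0.866666, giving −¼ ln(0.866666) = 0.035775.
d = 0.069881 + 0.035775 = 0.105656.
Under a molecular clock d = 2μt, so t = d/(2μ) = 0.105656 / (2 × 0.015) = 3.52 Myr.

3.52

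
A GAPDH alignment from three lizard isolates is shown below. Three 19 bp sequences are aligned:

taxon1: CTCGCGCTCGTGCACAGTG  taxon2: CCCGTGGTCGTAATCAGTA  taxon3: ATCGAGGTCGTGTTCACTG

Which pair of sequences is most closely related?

taxon1 and taxon3

taxon1–taxon2: 7/19 differ, p = 0.368, d = 0.507.
taxon1–taxon3: 6/19 differ, p = 0.316, d = 0.410.
taxon2–taxon3: 7/19 differ, p = 0.368, d = 0.507.
The smallest distance is between taxon1 and taxon3.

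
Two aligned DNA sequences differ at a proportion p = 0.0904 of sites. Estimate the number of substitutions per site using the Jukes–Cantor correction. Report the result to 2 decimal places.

d = −(3/4) ln(1 − 4p/3) = −0.75 ln(1 − 0.120533) = −0.75 ln(0.879467)
  = −0.75 × (-0.128439) = 0.096329 substitutions/site.

0.10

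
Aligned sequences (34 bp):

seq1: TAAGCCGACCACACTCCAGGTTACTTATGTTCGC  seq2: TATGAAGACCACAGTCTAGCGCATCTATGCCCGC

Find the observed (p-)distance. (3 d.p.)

0.353

The sequences differ at 12 of 34 positions.
p = 12/34 = 0.352941… ≈ 0.353 (to 3 d.p.).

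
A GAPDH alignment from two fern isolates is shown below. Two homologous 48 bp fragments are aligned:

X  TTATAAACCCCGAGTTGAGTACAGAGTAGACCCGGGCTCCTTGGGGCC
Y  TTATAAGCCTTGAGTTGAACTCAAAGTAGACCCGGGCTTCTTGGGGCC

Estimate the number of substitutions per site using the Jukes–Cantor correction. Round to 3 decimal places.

0.188

The sequences differ at 8 of 48 sites (7, 10, 11, 19, 20, 21, 24, 39), so p = 8/48 ≈ 0.166667.
d = −(3/4) ln(1 − 4p/3) = −0.75 ln(1 − 0.222223) = −0.75 ln(0.777777)
  = −0.75 × (-0.251315) = 0.188486 substitutions/site.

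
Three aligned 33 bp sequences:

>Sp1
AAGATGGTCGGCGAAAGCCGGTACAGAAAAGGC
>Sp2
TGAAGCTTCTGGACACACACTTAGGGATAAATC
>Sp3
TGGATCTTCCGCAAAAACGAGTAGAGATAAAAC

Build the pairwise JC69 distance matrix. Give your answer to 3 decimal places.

d(Sp1,Sp2) = 1.238, d(Sp1,Sp3) = 0.559, d(Sp2,Sp3) = 0.441

Sp1–Sp2: 20/33 sites differ → p ≈ 0.606061, d = −0.75 ln(1 − 0.808081) = 1.238011 ≈ 1.238.
Sp1–Sp3: 13/33 sites differ → p ≈ 0.393939, d = −0.75 ln(1 − 0.525252) = 0.558728 ≈ 0.559.
Sp2–Sp3: 11/33 sites differ → p ≈ 0.333333, d = −0.75 ln(1 − 0.444444) = 0.440839 ≈ 0.441.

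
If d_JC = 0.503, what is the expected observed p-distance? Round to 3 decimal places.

p = (3/4)(1 − e^(−4d/3)) = 0.75 × (1 − e^(-0.670667)) = 0.75 × (1 − 0.511367) = 0.366475.

0.366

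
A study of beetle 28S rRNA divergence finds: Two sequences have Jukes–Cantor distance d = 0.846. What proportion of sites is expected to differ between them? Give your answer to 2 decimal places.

p = (3/4)(1 − e^(−4d/3)) = 0.75 × (1 − e^(-1.128)) = 0.75 × (1 − 0.323680) = 0.507240.

0.51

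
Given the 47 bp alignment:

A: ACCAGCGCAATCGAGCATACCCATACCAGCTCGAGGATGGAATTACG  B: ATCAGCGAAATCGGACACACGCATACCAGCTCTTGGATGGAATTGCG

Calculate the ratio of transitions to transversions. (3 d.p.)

Transitions are A↔G and C↔T; transversions are all other mismatches.
Transitions: 5. Transversions: 4.
R = 5/4 = 1.250.

1.250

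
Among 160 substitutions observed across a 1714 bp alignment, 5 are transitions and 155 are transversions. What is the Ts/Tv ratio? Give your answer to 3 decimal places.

0.032

R = 5/155 = 0.032258… ≈ 0.032 (to 3 d.p.).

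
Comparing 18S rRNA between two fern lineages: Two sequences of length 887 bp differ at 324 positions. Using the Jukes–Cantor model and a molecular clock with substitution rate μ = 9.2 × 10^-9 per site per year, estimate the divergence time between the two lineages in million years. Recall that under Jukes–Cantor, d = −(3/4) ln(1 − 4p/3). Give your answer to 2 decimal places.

p = 324/887 ≈ 0.365276.
d = −(3/4) ln(1 − 4p/3) = −0.75 ln(1 − 0.487035) = −0.75 ln(0.512965)
  = −0.75 × (-0.667548) = 0.500661 substitutions/site.
Under a molecular clock d = 2μt, so t = d/(2μ) = 0.500661 / (2 × 9.2 × 10^-9) = 27.21 million years.

27.21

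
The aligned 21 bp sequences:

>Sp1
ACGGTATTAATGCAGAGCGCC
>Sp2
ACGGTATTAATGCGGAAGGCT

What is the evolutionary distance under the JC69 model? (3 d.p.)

The sequences differ at 4 of 21 sites (14, 17, 18, 21), so p = 4/21 ≈ 0.190476.
d = −(3/4) ln(1 − 4p/3) = −0.75 ln(1 − 0.253968) = −0.75 ln(0.746032)
  = −0.75 × (-0.292987) = 0.219740 substitutions/site.

0.220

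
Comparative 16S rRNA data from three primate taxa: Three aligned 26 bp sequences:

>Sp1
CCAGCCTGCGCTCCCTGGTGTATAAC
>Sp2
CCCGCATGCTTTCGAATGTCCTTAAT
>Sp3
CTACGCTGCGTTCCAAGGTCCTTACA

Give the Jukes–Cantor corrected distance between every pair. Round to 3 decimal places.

d(Sp1,Sp2) = 0.717, d(Sp1,Sp3) = 0.623, d(Sp2,Sp3) = 0.539

Sp1–Sp2: 12/26 sites differ → p ≈ 0.461538, d = −0.75 ln(1 − 0.615384) = 0.716632 ≈ 0.717.
Sp1–Sp3: 11/26 sites differ → p ≈ 0.423077, d = −0.75 ln(1 − 0.564103) = 0.622762 ≈ 0.623.
Sp2–Sp3: 10/26 sites differ → p ≈ 0.384615, d = −0.75 ln(1 − 0.51282) = 0.539341 ≈ 0.539.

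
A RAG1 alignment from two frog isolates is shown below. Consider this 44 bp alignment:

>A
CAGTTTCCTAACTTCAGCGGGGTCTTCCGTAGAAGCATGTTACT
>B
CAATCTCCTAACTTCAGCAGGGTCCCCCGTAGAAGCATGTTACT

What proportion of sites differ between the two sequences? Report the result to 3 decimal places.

0.114

The sequences differ at 5 of 44 positions (sites 3, 5, 19, 25, 26).
p = 5/44 = 0.113636… ≈ 0.114 (to 3 d.p.).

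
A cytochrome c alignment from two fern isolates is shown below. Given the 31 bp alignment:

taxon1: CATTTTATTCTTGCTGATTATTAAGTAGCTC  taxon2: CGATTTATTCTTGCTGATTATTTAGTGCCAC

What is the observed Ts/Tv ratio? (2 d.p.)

0.50

Transitions are A↔G and C↔T; transversions are all other mismatches.
Transitions: 2. Transversions: 4.
R = 2/4 = 0.50.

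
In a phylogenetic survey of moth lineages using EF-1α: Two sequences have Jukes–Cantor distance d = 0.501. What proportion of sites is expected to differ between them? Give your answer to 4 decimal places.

0.3655

p = (3/4)(1 − e^(−4d/3)) = 0.75 × (1 − e^(-0.668)) = 0.75 × (1 − 0.512733) = 0.365450.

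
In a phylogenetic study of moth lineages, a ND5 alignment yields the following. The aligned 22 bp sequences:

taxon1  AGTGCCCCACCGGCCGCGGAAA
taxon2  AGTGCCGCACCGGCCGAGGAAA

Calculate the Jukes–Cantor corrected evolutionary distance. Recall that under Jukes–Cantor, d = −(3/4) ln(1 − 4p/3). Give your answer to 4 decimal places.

0.0969

The sequences differ at 2 of 22 sites (7, 17), so p = 2/22 ≈ 0.090909.
d = −(3/4) ln(1 − 4p/3) = −0.75 ln(1 − 0.121212) = −0.75 ln(0.878788)
  = −0.75 × (-0.129212) = 0.096909 substitutions/site.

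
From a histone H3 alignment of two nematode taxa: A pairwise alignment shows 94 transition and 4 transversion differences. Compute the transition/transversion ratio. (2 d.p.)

R = 94/4 = 23.50.

23.50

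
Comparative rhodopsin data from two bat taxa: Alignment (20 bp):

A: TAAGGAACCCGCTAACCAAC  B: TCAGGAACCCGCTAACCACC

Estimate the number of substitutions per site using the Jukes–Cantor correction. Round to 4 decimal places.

The sequences differ at 2 of 20 sites (2, 19), so p = 2/20 = 0.1.
d = −(3/4) ln(1 − 4p/3) = −0.75 ln(1 − 0.133333) = −0.75 ln(0.866667)
  = −0.75 × (-0.143100) = 0.107325 substitutions/site.

0.1073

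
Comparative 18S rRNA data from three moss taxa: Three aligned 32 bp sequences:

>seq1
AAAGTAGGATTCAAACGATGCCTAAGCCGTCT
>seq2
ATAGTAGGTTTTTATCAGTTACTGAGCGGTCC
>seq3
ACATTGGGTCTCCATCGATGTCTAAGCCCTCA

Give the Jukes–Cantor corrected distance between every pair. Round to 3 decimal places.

d(seq1,seq2) = 0.520, d(seq1,seq3) = 0.404, d(seq2,seq3) = 0.657

seq1–seq2: 12/32 sites differ → p = 0.375, d = −0.75 ln(1 − 0.5) = 0.519860 ≈ 0.520.
seq1–seq3: 10/32 sites differ → p = 0.3125, d = −0.75 ln(1 − 0.416667) = 0.404248 ≈ 0.404.
seq2–seq3: 14/32 sites differ → p = 0.4375, d = −0.75 ln(1 − 0.583333) = 0.656601 ≈ 0.657.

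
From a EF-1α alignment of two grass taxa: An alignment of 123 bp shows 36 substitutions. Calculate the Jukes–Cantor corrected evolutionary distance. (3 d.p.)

p = 36/123 ≈ 0.292683.
d = −(3/4) ln(1 − 4p/3) = −0.75 ln(1 − 0.390244) = −0.75 ln(0.609756)
  = −0.75 × (-0.494696) = 0.371022 substitutions/site.

0.371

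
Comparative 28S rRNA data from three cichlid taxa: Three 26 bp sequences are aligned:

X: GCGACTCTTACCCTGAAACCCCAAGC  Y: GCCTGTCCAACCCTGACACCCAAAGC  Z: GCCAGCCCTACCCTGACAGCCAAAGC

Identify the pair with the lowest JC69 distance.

Y and Z

X–Y: 7/26 differ, p = 0.269, d = 0.334.
X–Z: 7/26 differ, p = 0.269, d = 0.334.
Y–Z: 4/26 differ, p = 0.154, d = 0.172.
The smallest distance is between Y and Z.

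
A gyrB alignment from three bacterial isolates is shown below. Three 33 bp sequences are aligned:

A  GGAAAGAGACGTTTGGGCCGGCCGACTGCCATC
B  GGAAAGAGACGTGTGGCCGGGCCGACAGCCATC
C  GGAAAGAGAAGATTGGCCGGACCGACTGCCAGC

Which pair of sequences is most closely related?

A–B: 4/33 differ, p = 0.121, d = 0.132.
A–C: 6/33 differ, p = 0.182, d = 0.208.
B–C: 6/33 differ, p = 0.182, d = 0.208.
The smallest distance is between A and B.

A and B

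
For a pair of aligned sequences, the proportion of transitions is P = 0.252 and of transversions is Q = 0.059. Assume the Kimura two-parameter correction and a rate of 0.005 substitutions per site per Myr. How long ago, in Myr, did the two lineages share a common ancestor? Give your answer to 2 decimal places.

44.53

Under the Kimura two-parameter model, d = −½ ln(1 − 2P − Q) − ¼ ln(1 − 2Q).
1 − 2P − Q = 0.437, giving −½ ln(0.437) = 0.413911.
1 − 2Q = 0.882, giving −¼ ln(0.882) = 0.031391.
d = 0.413911 + 0.031391 = 0.445302.
Under a molecular clock d = 2μt, so t = d/(2μ) = 0.445302 / (2 × 0.005) = 44.53 Myr.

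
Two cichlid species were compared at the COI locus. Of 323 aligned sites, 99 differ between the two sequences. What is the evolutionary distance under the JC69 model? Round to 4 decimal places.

p = 99/323 ≈ 0.306502.
d = −(3/4) ln(1 − 4p/3) = −0.75 ln(1 − 0.408669) = −0.75 ln(0.591331)
  = −0.75 × (-0.525379) = 0.394034 substitutions/site.

0.3940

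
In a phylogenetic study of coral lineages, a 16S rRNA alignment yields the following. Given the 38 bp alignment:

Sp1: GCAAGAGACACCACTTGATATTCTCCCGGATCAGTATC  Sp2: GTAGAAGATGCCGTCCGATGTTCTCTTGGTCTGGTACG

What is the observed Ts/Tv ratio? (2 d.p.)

Transitions are A↔G and C↔T; transversions are all other mismatches.
Transitions: 16. Transversions: 2.
R = 16/2 = 8.00.

8.00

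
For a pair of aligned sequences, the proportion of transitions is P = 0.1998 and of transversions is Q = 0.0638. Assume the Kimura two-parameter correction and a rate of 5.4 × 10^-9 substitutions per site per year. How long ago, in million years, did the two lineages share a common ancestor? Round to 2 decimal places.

Under the Kimura two-parameter model, d = −½ ln(1 − 2P − Q) − ¼ ln(1 − 2Q).
1 − 2P − Q = 0.5366, giving −½ ln(0.5366) = 0.311251.
1 − 2Q = 0.8724, giving −¼ ln(0.8724) = 0.034127.
d = 0.311251 + 0.034127 = 0.345378.
Under a molecular clock d = 2μt, so t = d/(2μ) = 0.345378 / (2 × 5.4 × 10^-9) = 31.98 million years.

31.98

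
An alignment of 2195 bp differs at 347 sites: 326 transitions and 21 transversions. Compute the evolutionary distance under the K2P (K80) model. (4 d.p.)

P = 326/2195 ≈ 0.148519 and Q = 21/2195 ≈ 0.009567.
Under the Kimura two-parameter model, d = −½ ln(1 − 2P − Q) − ¼ ln(1 − 2Q).
1 − 2P − Q = 0.693395, giving −½ ln(0.693395) = 0.183078.
1 − 2Q = 0.980866, giving −¼ ln(0.980866) = 0.004830.
d = 0.183078 + 0.004830 = 0.187908.

0.1879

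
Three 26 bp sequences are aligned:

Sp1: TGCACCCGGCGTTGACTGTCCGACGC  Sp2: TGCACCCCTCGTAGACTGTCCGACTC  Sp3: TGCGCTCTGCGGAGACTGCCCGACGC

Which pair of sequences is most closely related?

Sp1–Sp2: 4/26 differ, p = 0.154, d = 0.172.
Sp1–Sp3: 6/26 differ, p = 0.231, d = 0.276.
Sp2–Sp3: 7/26 differ, p = 0.269, d = 0.334.
The smallest distance is between Sp1 and Sp2.

Sp1 and Sp2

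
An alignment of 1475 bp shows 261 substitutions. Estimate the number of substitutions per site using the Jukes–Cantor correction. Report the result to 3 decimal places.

0.202

p = 261/1475 ≈ 0.176949.
d = −(3/4) ln(1 − 4p/3) = −0.75 ln(1 − 0.235932) = −0.75 ln(0.764068)
  = −0.75 × (-0.269098) = 0.201824 substitutions/site.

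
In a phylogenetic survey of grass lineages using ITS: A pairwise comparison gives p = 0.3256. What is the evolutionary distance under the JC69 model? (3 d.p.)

0.427

d = −(3/4) ln(1 − 4p/3) = −0.75 ln(1 − 0.434133) = −0.75 ln(0.565867)
  = −0.75 × (-0.569396) = 0.427047 substitutions/site.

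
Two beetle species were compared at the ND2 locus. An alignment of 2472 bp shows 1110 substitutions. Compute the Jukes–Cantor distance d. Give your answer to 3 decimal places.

p = 1110/2472 ≈ 0.449029.
d = −(3/4) ln(1 − 4p/3) = −0.75 ln(1 − 0.598705) = −0.75 ln(0.401295)
  = −0.75 × (-0.913058) = 0.684794 substitutions/site.

0.685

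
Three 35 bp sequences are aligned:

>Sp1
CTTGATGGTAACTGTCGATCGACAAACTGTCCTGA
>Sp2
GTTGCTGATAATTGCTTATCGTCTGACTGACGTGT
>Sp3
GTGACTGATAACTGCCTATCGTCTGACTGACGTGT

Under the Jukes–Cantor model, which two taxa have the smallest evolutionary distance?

Sp2 and Sp3

Sp1–Sp2: 13/35 differ, p = 0.371, d = 0.513.
Sp1–Sp3: 13/35 differ, p = 0.371, d = 0.513.
Sp2–Sp3: 4/35 differ, p = 0.114, d = 0.124.
The smallest distance is between Sp2 and Sp3.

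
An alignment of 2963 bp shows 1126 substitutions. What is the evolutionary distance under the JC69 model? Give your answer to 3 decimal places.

p = 1126/2963 ≈ 0.38002.
d = −(3/4) ln(1 − 4p/3) = −0.75 ln(1 − 0.506693) = −0.75 ln(0.493307)
  = −0.75 × (-0.706624) = 0.529968 substitutions/site.

0.530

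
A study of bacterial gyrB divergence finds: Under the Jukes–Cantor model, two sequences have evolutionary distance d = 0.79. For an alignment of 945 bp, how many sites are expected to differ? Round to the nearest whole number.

462

Invert JC69: p = (3/4)(1 − e^(−4d/3)) = 0.75 × (1 − e^(-1.053333)) = 0.75 × (1 − 0.348773) = 0.488420.
Expected differing sites = pL ≈ 0.488420 × 945 = 461.5569 ≈ 462.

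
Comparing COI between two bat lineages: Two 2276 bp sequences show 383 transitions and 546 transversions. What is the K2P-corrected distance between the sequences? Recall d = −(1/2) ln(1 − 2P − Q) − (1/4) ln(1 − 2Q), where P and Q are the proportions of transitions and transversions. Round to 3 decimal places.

0.593

P = 383/2276 ≈ 0.168278 and Q = 546/2276 ≈ 0.239895.
Under the Kimura two-parameter model, d = −½ ln(1 − 2P − Q) − ¼ ln(1 − 2Q).
1 − 2P − Q = 0.423549, giving −½ ln(0.423549) = 0.429543.
1 − 2Q = 0.52021, giving −¼ ln(0.52021) = 0.163381.
d = 0.429543 + 0.163381 = 0.592924.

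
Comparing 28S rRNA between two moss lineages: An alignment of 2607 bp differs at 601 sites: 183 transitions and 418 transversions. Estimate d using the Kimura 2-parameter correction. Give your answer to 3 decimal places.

0.276

P = 183/2607 ≈ 0.070196 and Q = 418/2607 ≈ 0.160338.
Under the Kimura two-parameter model, d = −½ ln(1 − 2P − Q) − ¼ ln(1 − 2Q).
1 − 2P − Q = 0.69927, giving −½ ln(0.69927) = 0.178859.
1 − 2Q = 0.679324, giving −¼ ln(0.679324) = 0.096664.
d = 0.178859 + 0.096664 = 0.275523.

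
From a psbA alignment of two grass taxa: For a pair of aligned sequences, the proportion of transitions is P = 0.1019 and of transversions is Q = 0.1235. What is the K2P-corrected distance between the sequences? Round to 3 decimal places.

0.269

Under the Kimura two-parameter model, d = −½ ln(1 − 2P − Q) − ¼ ln(1 − 2Q).
1 − 2P − Q = 0.6727, giving −½ ln(0.6727) = 0.198228.
1 − 2Q = 0.753, giving −¼ ln(0.753) = 0.070923.
d = 0.198228 + 0.070923 = 0.269151.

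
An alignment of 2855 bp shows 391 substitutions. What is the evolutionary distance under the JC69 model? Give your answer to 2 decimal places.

p = 391/2855 ≈ 0.136953.
d = −(3/4) ln(1 − 4p/3) = −0.75 ln(1 − 0.182604) = −0.75 ln(0.817396)
  = −0.75 × (-0.201632) = 0.151224 substitutions/site.

0.15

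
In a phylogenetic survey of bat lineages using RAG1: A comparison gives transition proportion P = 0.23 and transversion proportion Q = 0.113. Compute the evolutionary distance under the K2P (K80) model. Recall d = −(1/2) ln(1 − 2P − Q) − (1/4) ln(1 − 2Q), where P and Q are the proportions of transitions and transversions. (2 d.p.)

0.49

Under the Kimura two-parameter model, d = −½ ln(1 − 2P − Q) − ¼ ln(1 − 2Q).
1 − 2P − Q = 0.427, giving −½ ln(0.427) = 0.425486.
1 − 2Q = 0.774, giving −¼ ln(0.774) = 0.064046.
d = 0.425486 + 0.064046 = 0.489532.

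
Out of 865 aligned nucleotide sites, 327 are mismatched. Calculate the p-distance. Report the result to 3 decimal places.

p = 327/865 = 0.378034… ≈ 0.378 (to 3 d.p.).

0.378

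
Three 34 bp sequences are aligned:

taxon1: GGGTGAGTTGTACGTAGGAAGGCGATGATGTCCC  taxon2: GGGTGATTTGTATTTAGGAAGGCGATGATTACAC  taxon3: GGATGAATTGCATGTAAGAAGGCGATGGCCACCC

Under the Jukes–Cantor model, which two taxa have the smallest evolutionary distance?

taxon1–taxon2: 6/34 differ, p = 0.176, d = 0.201.
taxon1–taxon3: 9/34 differ, p = 0.265, d = 0.326.
taxon2–taxon3: 9/34 differ, p = 0.265, d = 0.326.
The smallest distance is between taxon1 and taxon2.

taxon1 and taxon2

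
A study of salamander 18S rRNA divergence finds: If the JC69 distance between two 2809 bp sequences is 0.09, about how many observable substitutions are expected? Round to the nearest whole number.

Invert JC69: p = (3/4)(1 − e^(−4d/3)) = 0.75 × (1 − e^(-0.12)) = 0.75 × (1 − 0.886920) = 0.084810.
Expected differing sites = pL ≈ 0.084810 × 2809 = 238.23129 ≈ 238.

238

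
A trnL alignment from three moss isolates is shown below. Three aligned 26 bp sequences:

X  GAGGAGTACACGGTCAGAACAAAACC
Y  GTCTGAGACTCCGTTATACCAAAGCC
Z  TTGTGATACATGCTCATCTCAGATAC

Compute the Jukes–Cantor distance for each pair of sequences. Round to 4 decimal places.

X–Y: 12/26 sites differ → p ≈ 0.461538, d = −0.75 ln(1 − 0.615384) = 0.716632 ≈ 0.7166.
X–Z: 13/26 sites differ → p = 0.5, d = −0.75 ln(1 − 0.666667) = 0.823960 ≈ 0.8240.
Y–Z: 13/26 sites differ → p = 0.5, d = −0.75 ln(1 − 0.666667) = 0.823960 ≈ 0.8240.

d(X,Y) = 0.7166, d(X,Z) = 0.8240, d(Y,Z) = 0.8240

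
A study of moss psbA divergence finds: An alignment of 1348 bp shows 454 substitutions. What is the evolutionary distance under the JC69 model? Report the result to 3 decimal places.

p = 454/1348 ≈ 0.336795.
d = −(3/4) ln(1 − 4p/3) = −0.75 ln(1 − 0.44906) = −0.75 ln(0.55094)
  = −0.75 × (-0.596129) = 0.447097 substitutions/site.

0.447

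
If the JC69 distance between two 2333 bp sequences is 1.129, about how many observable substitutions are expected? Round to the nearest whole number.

1361

Invert JC69: p = (3/4)(1 − e^(−4d/3)) = 0.75 × (1 − e^(-1.505333)) = 0.75 × (1 − 0.221943) = 0.583543.
Expected differing sites = pL ≈ 0.583543 × 2333 = 1361.405819 ≈ 1361.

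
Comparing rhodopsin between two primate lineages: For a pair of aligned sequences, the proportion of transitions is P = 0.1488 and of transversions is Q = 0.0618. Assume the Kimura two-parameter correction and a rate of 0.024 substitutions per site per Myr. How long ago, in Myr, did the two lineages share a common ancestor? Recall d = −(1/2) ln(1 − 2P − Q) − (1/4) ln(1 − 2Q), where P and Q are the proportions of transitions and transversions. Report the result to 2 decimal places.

Under the Kimura two-parameter model, d = −½ ln(1 − 2P − Q) − ¼ ln(1 − 2Q).
1 − 2P − Q = 0.6406, giving −½ ln(0.6406) = 0.222675.
1 − 2Q = 0.8764, giving −¼ ln(0.8764) = 0.032983.
d = 0.222675 + 0.032983 = 0.255658.
Under a molecular clock d = 2μt, so t = d/(2μ) = 0.255658 / (2 × 0.024) = 5.33 Myr.

5.33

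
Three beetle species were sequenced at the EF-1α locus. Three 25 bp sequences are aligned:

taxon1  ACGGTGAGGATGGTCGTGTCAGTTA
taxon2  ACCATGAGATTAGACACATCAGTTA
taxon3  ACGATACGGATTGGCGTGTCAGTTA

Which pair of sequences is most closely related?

taxon1–taxon2: 9/25 differ, p = 0.360, d = 0.490.
taxon1–taxon3: 5/25 differ, p = 0.200, d = 0.233.
taxon2–taxon3: 10/25 differ, p = 0.400, d = 0.572.
The smallest distance is between taxon1 and taxon3.

taxon1 and taxon3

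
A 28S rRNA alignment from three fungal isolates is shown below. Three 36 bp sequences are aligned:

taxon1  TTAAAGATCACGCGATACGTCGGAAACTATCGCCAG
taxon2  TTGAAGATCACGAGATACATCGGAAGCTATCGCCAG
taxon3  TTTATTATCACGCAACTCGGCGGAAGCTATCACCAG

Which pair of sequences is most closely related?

taxon1 and taxon2

taxon1–taxon2: 4/36 differ, p = 0.111, d = 0.120.
taxon1–taxon3: 9/36 differ, p = 0.250, d = 0.304.
taxon2–taxon3: 10/36 differ, p = 0.278, d = 0.347.
The smallest distance is between taxon1 and taxon2.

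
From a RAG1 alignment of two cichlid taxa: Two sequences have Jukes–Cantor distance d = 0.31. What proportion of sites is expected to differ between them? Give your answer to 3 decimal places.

0.254

p = (3/4)(1 − e^(−4d/3)) = 0.75 × (1 − e^(-0.413333)) = 0.75 × (1 − 0.661442) = 0.253919.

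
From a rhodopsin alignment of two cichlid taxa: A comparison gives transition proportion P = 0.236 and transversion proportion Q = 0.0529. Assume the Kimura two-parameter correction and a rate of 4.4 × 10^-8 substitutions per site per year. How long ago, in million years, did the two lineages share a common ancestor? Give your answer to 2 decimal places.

4.55

Under the Kimura two-parameter model, d = −½ ln(1 − 2P − Q) − ¼ ln(1 − 2Q).
1 − 2P − Q = 0.4751, giving −½ ln(0.4751) = 0.372115.
1 − 2Q = 0.8942, giving −¼ ln(0.8942) = 0.027956.
d = 0.372115 + 0.027956 = 0.400071.
Under a molecular clock d = 2μt, so t = d/(2μ) = 0.400071 / (2 × 4.4 × 10^-8) = 4.55 million years.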